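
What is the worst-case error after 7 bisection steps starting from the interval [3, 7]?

Bisection error bound: |error| ≤ (b-a)/2^n
|error| ≤ (7 - 3)/2^7 = 4/2^7
|error| ≤ 0.0312500000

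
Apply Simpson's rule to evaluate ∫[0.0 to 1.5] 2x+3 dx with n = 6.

f(x) = 2x+3
a = 0.0, b = 1.5, n = 6
h = (b - a)/n = 0.250000

Simpson's rule: (h/3)[f(x₀) + 4f(x₁) + 2f(x₂) + ... + f(xₙ)]

x_0 = 0.0000, f(x_0) = 3.000000, coefficient = 1
x_1 = 0.2500, f(x_1) = 3.500000, coefficient = 4
x_2 = 0.5000, f(x_2) = 4.000000, coefficient = 2
x_3 = 0.7500, f(x_3) = 4.500000, coefficient = 4
x_4 = 1.0000, f(x_4) = 5.000000, coefficient = 2
x_5 = 1.2500, f(x_5) = 5.500000, coefficient = 4
x_6 = 1.5000, f(x_6) = 6.000000, coefficient = 1

I ≈ (0.250000/3) × 81.000000 = 6.750000
Exact value: 6.750000
Error: 0.000000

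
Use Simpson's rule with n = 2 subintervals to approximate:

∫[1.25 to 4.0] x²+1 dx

f(x) = x²+1
a = 1.25, b = 4.0, n = 2
h = (b - a)/n = 1.375000

Simpson's rule: (h/3)[f(x₀) + 4f(x₁) + 2f(x₂) + ... + f(xₙ)]

x_0 = 1.2500, f(x_0) = 2.562500, coefficient = 1
x_1 = 2.6250, f(x_1) = 7.890625, coefficient = 4
x_2 = 4.0000, f(x_2) = 17.000000, coefficient = 1

I ≈ (1.375000/3) × 51.125000 = 23.432292
Exact value: 23.432292
Error: 0.000000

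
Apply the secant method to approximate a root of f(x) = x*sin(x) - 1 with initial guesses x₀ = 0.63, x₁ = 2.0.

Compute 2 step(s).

f(x) = x*sin(x) - 1
x₀ = 0.63, x₁ = 2.0

Secant formula: x_{n+1} = x_n - f(x_n)(x_n - x_{n-1})/(f(x_n) - f(x_{n-1}))

Iteration 1:
  f(0.630000) = -0.628839
  f(2.000000) = 0.818595
  x_2 = 2.000000 - 0.818595×(2.000000 - 0.630000)/(0.818595 - (-0.628839))
       = 1.225198
Iteration 2:
  f(2.000000) = 0.818595
  f(1.225198) = 0.152755
  x_3 = 1.225198 - 0.152755×(1.225198 - 2.000000)/(0.152755 - 0.818595)
       = 1.047445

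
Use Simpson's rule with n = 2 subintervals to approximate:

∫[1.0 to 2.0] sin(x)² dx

f(x) = sin(x)²
a = 1.0, b = 2.0, n = 2
h = (b - a)/n = 0.500000

Simpson's rule: (h/3)[f(x₀) + 4f(x₁) + 2f(x₂) + ... + f(xₙ)]

x_0 = 1.0000, f(x_0) = 0.708073, coefficient = 1
x_1 = 1.5000, f(x_1) = 0.994996, coefficient = 4
x_2 = 2.0000, f(x_2) = 0.826822, coefficient = 1

I ≈ (0.500000/3) × 5.514880 = 0.919147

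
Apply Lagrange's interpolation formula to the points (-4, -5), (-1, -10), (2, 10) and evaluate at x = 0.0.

Lagrange interpolation formula:
P(x) = Σ yᵢ × Lᵢ(x)
where Lᵢ(x) = Π_{j≠i} (x - xⱼ)/(xᵢ - xⱼ)

L_0(0.0) = (0.0 - (-1))/(-4 - (-1)) × (0.0 - 2)/(-4 - 2) = -0.111111
L_1(0.0) = (0.0 - (-4))/(-1 - (-4)) × (0.0 - 2)/(-1 - 2) = 0.888889
L_2(0.0) = (0.0 - (-4))/(2 - (-4)) × (0.0 - (-1))/(2 - (-1)) = 0.222222

P(0.0) = (-5)×L_0(0.0) + (-10)×L_1(0.0) + 10×L_2(0.0)
P(0.0) = -6.111111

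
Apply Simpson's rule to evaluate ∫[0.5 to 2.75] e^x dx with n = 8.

f(x) = e^x
a = 0.5, b = 2.75, n = 8
h = (b - a)/n = 0.281250

Simpson's rule: (h/3)[f(x₀) + 4f(x₁) + 2f(x₂) + ... + f(xₙ)]

x_0 = 0.5000, f(x_0) = 1.648721, coefficient = 1
x_1 = 0.7812, f(x_1) = 2.184201, coefficient = 4
x_2 = 1.0625, f(x_2) = 2.893596, coefficient = 2
x_3 = 1.3438, f(x_3) = 3.833392, coefficient = 4
x_4 = 1.6250, f(x_4) = 5.078419, coefficient = 2
x_5 = 1.9062, f(x_5) = 6.727812, coefficient = 4
x_6 = 2.1875, f(x_6) = 8.912903, coefficient = 2
x_7 = 2.4688, f(x_7) = 11.807678, coefficient = 4
x_8 = 2.7500, f(x_8) = 15.642632, coefficient = 1

I ≈ (0.281250/3) × 149.273520 = 13.994393
Exact value: 13.993911
Error: 0.000482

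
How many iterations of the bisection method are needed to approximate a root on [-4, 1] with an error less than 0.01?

We need (b-a)/2^n ≤ 0.01
(1 - (-4))/2^n ≤ 0.01
5/2^n ≤ 0.01
2^n ≥ 500
n ≥ log₂(500) = 8.97
n ≥ 9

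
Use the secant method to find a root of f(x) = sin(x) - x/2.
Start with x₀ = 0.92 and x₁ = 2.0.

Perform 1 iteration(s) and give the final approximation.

f(x) = sin(x) - x/2
x₀ = 0.92, x₁ = 2.0

Secant formula: x_{n+1} = x_n - f(x_n)(x_n - x_{n-1})/(f(x_n) - f(x_{n-1}))

Iteration 1:
  f(0.920000) = 0.335602
  f(2.000000) = -0.090703
  x_2 = 2.000000 - (-0.090703)×(2.000000 - 0.920000)/(-0.090703 - 0.335602)
       = 1.770214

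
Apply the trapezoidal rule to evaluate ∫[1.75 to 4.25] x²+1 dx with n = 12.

f(x) = x²+1
a = 1.75, b = 4.25, n = 12
h = (b - a)/n = 0.208333

Trapezoidal rule: (h/2)[f(x₀) + 2f(x₁) + 2f(x₂) + ... + f(xₙ)]

x_0 = 1.7500, f(x_0) = 4.062500, coefficient = 1
x_1 = 1.9583, f(x_1) = 4.835069, coefficient = 2
x_2 = 2.1667, f(x_2) = 5.694444, coefficient = 2
x_3 = 2.3750, f(x_3) = 6.640625, coefficient = 2
x_4 = 2.5833, f(x_4) = 7.673611, coefficient = 2
x_5 = 2.7917, f(x_5) = 8.793403, coefficient = 2
x_6 = 3.0000, f(x_6) = 10.000000, coefficient = 2
x_7 = 3.2083, f(x_7) = 11.293403, coefficient = 2
x_8 = 3.4167, f(x_8) = 12.673611, coefficient = 2
x_9 = 3.6250, f(x_9) = 14.140625, coefficient = 2
x_10 = 3.8333, f(x_10) = 15.694444, coefficient = 2
x_11 = 4.0417, f(x_11) = 17.335069, coefficient = 2
x_12 = 4.2500, f(x_12) = 19.062500, coefficient = 1

I ≈ (0.208333/2) × 252.673611 = 26.320168
Exact value: 26.302083
Error: 0.018084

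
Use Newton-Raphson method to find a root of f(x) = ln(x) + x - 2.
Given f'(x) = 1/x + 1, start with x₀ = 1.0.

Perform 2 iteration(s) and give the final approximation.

f(x) = ln(x) + x - 2
f'(x) = 1/x + 1
x₀ = 1.0

Newton-Raphson formula: x_{n+1} = x_n - f(x_n)/f'(x_n)

Iteration 1:
  f(1.000000) = -1.000000
  f'(1.000000) = 2.000000
  x_1 = 1.000000 - (-1.000000)/2.000000 = 1.500000
Iteration 2:
  f(1.500000) = -0.094535
  f'(1.500000) = 1.666667
  x_2 = 1.500000 - (-0.094535)/1.666667 = 1.556721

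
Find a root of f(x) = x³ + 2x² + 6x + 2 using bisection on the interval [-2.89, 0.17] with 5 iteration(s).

f(x) = x³ + 2x² + 6x + 2
Initial interval: [-2.89, 0.17]

Iteration 1:
  c_1 = (-2.890000 + 0.170000)/2 = -1.360000
  f(c_1) = f(-1.360000) = -4.976256
  f(a) × f(c) ≥ 0, new interval: [-1.360000, 0.170000]
Iteration 2:
  c_2 = (-1.360000 + 0.170000)/2 = -0.595000
  f(c_2) = f(-0.595000) = -1.072595
  f(a) × f(c) ≥ 0, new interval: [-0.595000, 0.170000]
Iteration 3:
  c_3 = (-0.595000 + 0.170000)/2 = -0.212500
  f(c_3) = f(-0.212500) = 0.805717
  f(a) × f(c) < 0, new interval: [-0.595000, -0.212500]
Iteration 4:
  c_4 = (-0.595000 + (-0.212500))/2 = -0.403750
  f(c_4) = f(-0.403750) = -0.162289
  f(a) × f(c) ≥ 0, new interval: [-0.403750, -0.212500]
Iteration 5:
  c_5 = (-0.403750 + (-0.212500))/2 = -0.308125
  f(c_5) = f(-0.308125) = 0.311878
  f(a) × f(c) < 0, new interval: [-0.403750, -0.308125]

After 5 iteration(s), the approximation is c_5 = -0.308125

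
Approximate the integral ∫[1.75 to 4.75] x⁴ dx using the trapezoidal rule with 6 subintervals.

f(x) = x⁴
a = 1.75, b = 4.75, n = 6
h = (b - a)/n = 0.500000

Trapezoidal rule: (h/2)[f(x₀) + 2f(x₁) + 2f(x₂) + ... + f(xₙ)]

x_0 = 1.7500, f(x_0) = 9.378906, coefficient = 1
x_1 = 2.2500, f(x_1) = 25.628906, coefficient = 2
x_2 = 2.7500, f(x_2) = 57.191406, coefficient = 2
x_3 = 3.2500, f(x_3) = 111.566406, coefficient = 2
x_4 = 3.7500, f(x_4) = 197.753906, coefficient = 2
x_5 = 4.2500, f(x_5) = 326.253906, coefficient = 2
x_6 = 4.7500, f(x_6) = 509.066406, coefficient = 1

I ≈ (0.500000/2) × 1955.234375 = 488.808594
Exact value: 480.330469
Error: 8.478125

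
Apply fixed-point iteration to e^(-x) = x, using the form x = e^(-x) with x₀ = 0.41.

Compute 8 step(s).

Equation: e^(-x) = x
Fixed-point form: x = e^(-x)
x₀ = 0.41

x_1 = g(0.410000) = 0.663650
x_2 = g(0.663650) = 0.514968
x_3 = g(0.514968) = 0.597520
x_4 = g(0.597520) = 0.550175
x_5 = g(0.550175) = 0.576849
x_6 = g(0.576849) = 0.561665
x_7 = g(0.561665) = 0.570259
x_8 = g(0.570259) = 0.565379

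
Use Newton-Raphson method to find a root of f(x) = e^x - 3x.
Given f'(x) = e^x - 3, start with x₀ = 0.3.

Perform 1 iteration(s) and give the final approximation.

f(x) = e^x - 3x
f'(x) = e^x - 3
x₀ = 0.3

Newton-Raphson formula: x_{n+1} = x_n - f(x_n)/f'(x_n)

Iteration 1:
  f(0.300000) = 0.449859
  f'(0.300000) = -1.650141
  x_1 = 0.300000 - 0.449859/(-1.650141) = 0.572618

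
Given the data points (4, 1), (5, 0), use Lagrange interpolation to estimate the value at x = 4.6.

Lagrange interpolation formula:
P(x) = Σ yᵢ × Lᵢ(x)
where Lᵢ(x) = Π_{j≠i} (x - xⱼ)/(xᵢ - xⱼ)

L_0(4.6) = (4.6 - 5)/(4 - 5) = 0.400000
L_1(4.6) = (4.6 - 4)/(5 - 4) = 0.600000

P(4.6) = 1×L_0(4.6) + 0×L_1(4.6)
P(4.6) = 0.400000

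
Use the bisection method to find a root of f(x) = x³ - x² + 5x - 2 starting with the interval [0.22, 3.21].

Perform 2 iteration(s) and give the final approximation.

f(x) = x³ - x² + 5x - 2
Initial interval: [0.22, 3.21]

Iteration 1:
  c_1 = (0.220000 + 3.210000)/2 = 1.715000
  f(c_1) = f(1.715000) = 8.677976
  f(a) × f(c) < 0, new interval: [0.220000, 1.715000]
Iteration 2:
  c_2 = (0.220000 + 1.715000)/2 = 0.967500
  f(c_2) = f(0.967500) = 2.807078
  f(a) × f(c) < 0, new interval: [0.220000, 0.967500]

After 2 iteration(s), the approximation is c_2 = 0.967500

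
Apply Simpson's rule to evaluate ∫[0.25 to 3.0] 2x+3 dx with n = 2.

f(x) = 2x+3
a = 0.25, b = 3.0, n = 2
h = (b - a)/n = 1.375000

Simpson's rule: (h/3)[f(x₀) + 4f(x₁) + 2f(x₂) + ... + f(xₙ)]

x_0 = 0.2500, f(x_0) = 3.500000, coefficient = 1
x_1 = 1.6250, f(x_1) = 6.250000, coefficient = 4
x_2 = 3.0000, f(x_2) = 9.000000, coefficient = 1

I ≈ (1.375000/3) × 37.500000 = 17.187500
Exact value: 17.187500
Error: 0.000000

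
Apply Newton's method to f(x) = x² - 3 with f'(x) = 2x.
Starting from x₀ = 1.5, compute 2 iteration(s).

f(x) = x² - 3
f'(x) = 2x
x₀ = 1.5

Newton-Raphson formula: x_{n+1} = x_n - f(x_n)/f'(x_n)

Iteration 1:
  f(1.500000) = -0.750000
  f'(1.500000) = 3.000000
  x_1 = 1.500000 - (-0.750000)/3.000000 = 1.750000
Iteration 2:
  f(1.750000) = 0.062500
  f'(1.750000) = 3.500000
  x_2 = 1.750000 - 0.062500/3.500000 = 1.732143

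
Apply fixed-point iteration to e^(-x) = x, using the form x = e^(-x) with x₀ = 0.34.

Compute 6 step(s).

Equation: e^(-x) = x
Fixed-point form: x = e^(-x)
x₀ = 0.34

x_1 = g(0.340000) = 0.711770
x_2 = g(0.711770) = 0.490775
x_3 = g(0.490775) = 0.612152
x_4 = g(0.612152) = 0.542183
x_5 = g(0.542183) = 0.581478
x_6 = g(0.581478) = 0.559072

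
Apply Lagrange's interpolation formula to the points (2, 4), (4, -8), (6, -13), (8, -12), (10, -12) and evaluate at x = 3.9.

Lagrange interpolation formula:
P(x) = Σ yᵢ × Lᵢ(x)
where Lᵢ(x) = Π_{j≠i} (x - xⱼ)/(xᵢ - xⱼ)

L_0(3.9) = (3.9 - 4)/(2 - 4) × (3.9 - 6)/(2 - 6) × (3.9 - 8)/(2 - 8) × (3.9 - 10)/(2 - 10) = 0.013677
L_1(3.9) = (3.9 - 2)/(4 - 2) × (3.9 - 6)/(4 - 6) × (3.9 - 8)/(4 - 8) × (3.9 - 10)/(4 - 10) = 1.039478
L_2(3.9) = (3.9 - 2)/(6 - 2) × (3.9 - 4)/(6 - 4) × (3.9 - 8)/(6 - 8) × (3.9 - 10)/(6 - 10) = -0.074248
L_3(3.9) = (3.9 - 2)/(8 - 2) × (3.9 - 4)/(8 - 4) × (3.9 - 6)/(8 - 6) × (3.9 - 10)/(8 - 10) = 0.025353
L_4(3.9) = (3.9 - 2)/(10 - 2) × (3.9 - 4)/(10 - 4) × (3.9 - 6)/(10 - 6) × (3.9 - 8)/(10 - 8) = -0.004260

P(3.9) = 4×L_0(3.9) + (-8)×L_1(3.9) + (-13)×L_2(3.9) + (-12)×L_3(3.9) + (-12)×L_4(3.9)
P(3.9) = -7.549002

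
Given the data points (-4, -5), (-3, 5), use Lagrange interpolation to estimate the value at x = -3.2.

Lagrange interpolation formula:
P(x) = Σ yᵢ × Lᵢ(x)
where Lᵢ(x) = Π_{j≠i} (x - xⱼ)/(xᵢ - xⱼ)

L_0(-3.2) = (-3.2 - (-3))/(-4 - (-3)) = 0.200000
L_1(-3.2) = (-3.2 - (-4))/(-3 - (-4)) = 0.800000

P(-3.2) = (-5)×L_0(-3.2) + 5×L_1(-3.2)
P(-3.2) = 3.000000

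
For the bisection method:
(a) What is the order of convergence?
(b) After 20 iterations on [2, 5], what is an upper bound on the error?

(a) Bisection has linear (order 1) convergence; the error is halved each step.

(b) Error bound = (b-a)/2^n = (5 - 2)/2^{20}
    = 3/2^{20}

(a) 1 (linear); (b) error ≤ 2.86e-06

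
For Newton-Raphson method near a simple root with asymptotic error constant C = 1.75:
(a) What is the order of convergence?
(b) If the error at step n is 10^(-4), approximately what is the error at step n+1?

(a) Newton-Raphson has quadratic (order 2) convergence near simple roots.
    This means |e_{n+1}| ≈ C|e_n|².

(b) With |e_n| = 10^(-4) and C = 1.75:
    |e_{n+1}| ≈ 1.75 × (10^(-4))² = 1.75 × 10^(-8)

(a) 2 (quadratic); (b) |e_{n+1}| ≈ 1.750e-08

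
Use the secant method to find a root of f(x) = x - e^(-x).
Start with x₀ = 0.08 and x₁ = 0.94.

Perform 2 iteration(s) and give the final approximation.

f(x) = x - e^(-x)
x₀ = 0.08, x₁ = 0.94

Secant formula: x_{n+1} = x_n - f(x_n)(x_n - x_{n-1})/(f(x_n) - f(x_{n-1}))

Iteration 1:
  f(0.080000) = -0.843116
  f(0.940000) = 0.549372
  x_2 = 0.940000 - 0.549372×(0.940000 - 0.080000)/(0.549372 - (-0.843116))
       = 0.600708
Iteration 2:
  f(0.940000) = 0.549372
  f(0.600708) = 0.052285
  x_3 = 0.600708 - 0.052285×(0.600708 - 0.940000)/(0.052285 - 0.549372)
       = 0.565020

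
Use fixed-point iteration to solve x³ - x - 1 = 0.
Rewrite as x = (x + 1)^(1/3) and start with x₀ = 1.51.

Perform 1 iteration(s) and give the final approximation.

Equation: x³ - x - 1 = 0
Fixed-point form: x = (x + 1)^(1/3)
x₀ = 1.51

x_1 = g(1.510000) = 1.359016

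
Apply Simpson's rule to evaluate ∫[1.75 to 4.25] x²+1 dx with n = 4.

f(x) = x²+1
a = 1.75, b = 4.25, n = 4
h = (b - a)/n = 0.625000

Simpson's rule: (h/3)[f(x₀) + 4f(x₁) + 2f(x₂) + ... + f(xₙ)]

x_0 = 1.7500, f(x_0) = 4.062500, coefficient = 1
x_1 = 2.3750, f(x_1) = 6.640625, coefficient = 4
x_2 = 3.0000, f(x_2) = 10.000000, coefficient = 2
x_3 = 3.6250, f(x_3) = 14.140625, coefficient = 4
x_4 = 4.2500, f(x_4) = 19.062500, coefficient = 1

I ≈ (0.625000/3) × 126.250000 = 26.302083
Exact value: 26.302083
Error: 0.000000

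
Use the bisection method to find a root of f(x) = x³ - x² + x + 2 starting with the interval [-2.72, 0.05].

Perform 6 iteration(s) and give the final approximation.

f(x) = x³ - x² + x + 2
Initial interval: [-2.72, 0.05]

Iteration 1:
  c_1 = (-2.720000 + 0.050000)/2 = -1.335000
  f(c_1) = f(-1.335000) = -3.496495
  f(a) × f(c) ≥ 0, new interval: [-1.335000, 0.050000]
Iteration 2:
  c_2 = (-1.335000 + 0.050000)/2 = -0.642500
  f(c_2) = f(-0.642500) = 0.679466
  f(a) × f(c) < 0, new interval: [-1.335000, -0.642500]
Iteration 3:
  c_3 = (-1.335000 + (-0.642500))/2 = -0.988750
  f(c_3) = f(-0.988750) = -0.933005
  f(a) × f(c) ≥ 0, new interval: [-0.988750, -0.642500]
Iteration 4:
  c_4 = (-0.988750 + (-0.642500))/2 = -0.815625
  f(c_4) = f(-0.815625) = -0.023459
  f(a) × f(c) ≥ 0, new interval: [-0.815625, -0.642500]
Iteration 5:
  c_5 = (-0.815625 + (-0.642500))/2 = -0.729063
  f(c_5) = f(-0.729063) = 0.351885
  f(a) × f(c) < 0, new interval: [-0.815625, -0.729063]
Iteration 6:
  c_6 = (-0.815625 + (-0.729063))/2 = -0.772344
  f(c_6) = f(-0.772344) = 0.170427
  f(a) × f(c) < 0, new interval: [-0.815625, -0.772344]

After 6 iteration(s), the approximation is c_6 = -0.772344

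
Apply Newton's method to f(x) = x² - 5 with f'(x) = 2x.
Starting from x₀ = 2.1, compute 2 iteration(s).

f(x) = x² - 5
f'(x) = 2x
x₀ = 2.1

Newton-Raphson formula: x_{n+1} = x_n - f(x_n)/f'(x_n)

Iteration 1:
  f(2.100000) = -0.590000
  f'(2.100000) = 4.200000
  x_1 = 2.100000 - (-0.590000)/4.200000 = 2.240476
Iteration 2:
  f(2.240476) = 0.019734
  f'(2.240476) = 4.480952
  x_2 = 2.240476 - 0.019734/4.480952 = 2.236072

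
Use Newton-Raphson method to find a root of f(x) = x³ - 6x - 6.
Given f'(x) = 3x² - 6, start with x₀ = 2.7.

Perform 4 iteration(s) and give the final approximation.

f(x) = x³ - 6x - 6
f'(x) = 3x² - 6
x₀ = 2.7

Newton-Raphson formula: x_{n+1} = x_n - f(x_n)/f'(x_n)

Iteration 1:
  f(2.700000) = -2.517000
  f'(2.700000) = 15.870000
  x_1 = 2.700000 - (-2.517000)/15.870000 = 2.858601
Iteration 2:
  f(2.858601) = 0.207739
  f'(2.858601) = 18.514801
  x_2 = 2.858601 - 0.207739/18.514801 = 2.847381
Iteration 3:
  f(2.847381) = 0.001078
  f'(2.847381) = 18.322735
  x_3 = 2.847381 - 0.001078/18.322735 = 2.847322
Iteration 4:
  f(2.847322) = 0.000000
  f'(2.847322) = 18.321729
  x_4 = 2.847322 - 0.000000/18.321729 = 2.847322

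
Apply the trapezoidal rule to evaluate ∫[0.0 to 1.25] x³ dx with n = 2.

f(x) = x³
a = 0.0, b = 1.25, n = 2
h = (b - a)/n = 0.625000

Trapezoidal rule: (h/2)[f(x₀) + 2f(x₁) + 2f(x₂) + ... + f(xₙ)]

x_0 = 0.0000, f(x_0) = 0.000000, coefficient = 1
x_1 = 0.6250, f(x_1) = 0.244141, coefficient = 2
x_2 = 1.2500, f(x_2) = 1.953125, coefficient = 1

I ≈ (0.625000/2) × 2.441406 = 0.762939
Exact value: 0.610352
Error: 0.152588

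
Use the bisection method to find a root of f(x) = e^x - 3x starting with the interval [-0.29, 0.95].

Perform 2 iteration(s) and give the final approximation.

f(x) = e^x - 3x
Initial interval: [-0.29, 0.95]

Iteration 1:
  c_1 = (-0.290000 + 0.950000)/2 = 0.330000
  f(c_1) = f(0.330000) = 0.400968
  f(a) × f(c) ≥ 0, new interval: [0.330000, 0.950000]
Iteration 2:
  c_2 = (0.330000 + 0.950000)/2 = 0.640000
  f(c_2) = f(0.640000) = -0.023519
  f(a) × f(c) < 0, new interval: [0.330000, 0.640000]

After 2 iteration(s), the approximation is c_2 = 0.640000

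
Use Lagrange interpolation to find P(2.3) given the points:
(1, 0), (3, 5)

Lagrange interpolation formula:
P(x) = Σ yᵢ × Lᵢ(x)
where Lᵢ(x) = Π_{j≠i} (x - xⱼ)/(xᵢ - xⱼ)

L_0(2.3) = (2.3 - 3)/(1 - 3) = 0.350000
L_1(2.3) = (2.3 - 1)/(3 - 1) = 0.650000

P(2.3) = 0×L_0(2.3) + 5×L_1(2.3)
P(2.3) = 3.250000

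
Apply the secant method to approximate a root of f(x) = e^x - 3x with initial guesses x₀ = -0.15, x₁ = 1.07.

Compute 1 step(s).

f(x) = e^x - 3x
x₀ = -0.15, x₁ = 1.07

Secant formula: x_{n+1} = x_n - f(x_n)(x_n - x_{n-1})/(f(x_n) - f(x_{n-1}))

Iteration 1:
  f(-0.150000) = 1.310708
  f(1.070000) = -0.294621
  x_2 = 1.070000 - (-0.294621)×(1.070000 - (-0.150000))/(-0.294621 - 1.310708)
       = 0.846098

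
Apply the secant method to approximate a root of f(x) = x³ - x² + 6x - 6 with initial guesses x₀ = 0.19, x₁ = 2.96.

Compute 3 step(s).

f(x) = x³ - x² + 6x - 6
x₀ = 0.19, x₁ = 2.96

Secant formula: x_{n+1} = x_n - f(x_n)(x_n - x_{n-1})/(f(x_n) - f(x_{n-1}))

Iteration 1:
  f(0.190000) = -4.889241
  f(2.960000) = 28.932736
  x_2 = 2.960000 - 28.932736×(2.960000 - 0.190000)/(28.932736 - (-4.889241))
       = 0.590426
Iteration 2:
  f(2.960000) = 28.932736
  f(0.590426) = -2.600223
  x_3 = 0.590426 - (-2.600223)×(0.590426 - 2.960000)/(-2.600223 - 28.932736)
       = 0.785822
Iteration 3:
  f(0.590426) = -2.600223
  f(0.785822) = -1.417325
  x_4 = 0.785822 - (-1.417325)×(0.785822 - 0.590426)/(-1.417325 - (-2.600223))
       = 1.019942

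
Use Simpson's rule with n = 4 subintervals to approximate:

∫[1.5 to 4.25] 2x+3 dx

f(x) = 2x+3
a = 1.5, b = 4.25, n = 4
h = (b - a)/n = 0.687500

Simpson's rule: (h/3)[f(x₀) + 4f(x₁) + 2f(x₂) + ... + f(xₙ)]

x_0 = 1.5000, f(x_0) = 6.000000, coefficient = 1
x_1 = 2.1875, f(x_1) = 7.375000, coefficient = 4
x_2 = 2.8750, f(x_2) = 8.750000, coefficient = 2
x_3 = 3.5625, f(x_3) = 10.125000, coefficient = 4
x_4 = 4.2500, f(x_4) = 11.500000, coefficient = 1

I ≈ (0.687500/3) × 105.000000 = 24.062500
Exact value: 24.062500
Error: 0.000000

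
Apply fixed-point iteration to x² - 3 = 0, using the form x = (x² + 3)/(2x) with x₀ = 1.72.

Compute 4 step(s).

Equation: x² - 3 = 0
Fixed-point form: x = (x² + 3)/(2x)
x₀ = 1.72

x_1 = g(1.720000) = 1.732093
x_2 = g(1.732093) = 1.732051
x_3 = g(1.732051) = 1.732051
x_4 = g(1.732051) = 1.732051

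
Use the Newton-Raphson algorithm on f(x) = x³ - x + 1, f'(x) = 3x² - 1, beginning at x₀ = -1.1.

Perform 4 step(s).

f(x) = x³ - x + 1
f'(x) = 3x² - 1
x₀ = -1.1

Newton-Raphson formula: x_{n+1} = x_n - f(x_n)/f'(x_n)

Iteration 1:
  f(-1.100000) = 0.769000
  f'(-1.100000) = 2.630000
  x_1 = -1.100000 - 0.769000/2.630000 = -1.392395
Iteration 2:
  f(-1.392395) = -0.307132
  f'(-1.392395) = 4.816295
  x_2 = -1.392395 - (-0.307132)/4.816295 = -1.328626
Iteration 3:
  f(-1.328626) = -0.016727
  f'(-1.328626) = 4.295742
  x_3 = -1.328626 - (-0.016727)/4.295742 = -1.324732
Iteration 4:
  f(-1.324732) = -0.000060
  f'(-1.324732) = 4.264746
  x_4 = -1.324732 - (-0.000060)/4.264746 = -1.324718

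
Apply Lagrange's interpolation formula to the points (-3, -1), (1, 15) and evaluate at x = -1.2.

Lagrange interpolation formula:
P(x) = Σ yᵢ × Lᵢ(x)
where Lᵢ(x) = Π_{j≠i} (x - xⱼ)/(xᵢ - xⱼ)

L_0(-1.2) = (-1.2 - 1)/(-3 - 1) = 0.550000
L_1(-1.2) = (-1.2 - (-3))/(1 - (-3)) = 0.450000

P(-1.2) = (-1)×L_0(-1.2) + 15×L_1(-1.2)
P(-1.2) = 6.200000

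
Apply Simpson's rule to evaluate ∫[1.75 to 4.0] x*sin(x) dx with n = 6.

f(x) = x*sin(x)
a = 1.75, b = 4.0, n = 6
h = (b - a)/n = 0.375000

Simpson's rule: (h/3)[f(x₀) + 4f(x₁) + 2f(x₂) + ... + f(xₙ)]

x_0 = 1.7500, f(x_0) = 1.721975, coefficient = 1
x_1 = 2.1250, f(x_1) = 1.806930, coefficient = 4
x_2 = 2.5000, f(x_2) = 1.496180, coefficient = 2
x_3 = 2.8750, f(x_3) = 0.757407, coefficient = 4
x_4 = 3.2500, f(x_4) = -0.351634, coefficient = 2
x_5 = 3.6250, f(x_5) = -1.684896, coefficient = 4
x_6 = 4.0000, f(x_6) = -3.027210, coefficient = 1

I ≈ (0.375000/3) × 4.501622 = 0.562703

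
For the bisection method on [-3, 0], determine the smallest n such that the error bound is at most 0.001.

We need (b-a)/2^n ≤ 0.001
(0 - (-3))/2^n ≤ 0.001
3/2^n ≤ 0.001
2^n ≥ 3000
n ≥ log₂(3000) = 11.55
n ≥ 12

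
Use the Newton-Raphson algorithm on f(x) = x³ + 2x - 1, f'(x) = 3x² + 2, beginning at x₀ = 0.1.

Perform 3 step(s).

f(x) = x³ + 2x - 1
f'(x) = 3x² + 2
x₀ = 0.1

Newton-Raphson formula: x_{n+1} = x_n - f(x_n)/f'(x_n)

Iteration 1:
  f(0.100000) = -0.799000
  f'(0.100000) = 2.030000
  x_1 = 0.100000 - (-0.799000)/2.030000 = 0.493596
Iteration 2:
  f(0.493596) = 0.107450
  f'(0.493596) = 2.730911
  x_2 = 0.493596 - 0.107450/2.730911 = 0.454250
Iteration 3:
  f(0.454250) = 0.002232
  f'(0.454250) = 2.619029
  x_3 = 0.454250 - 0.002232/2.619029 = 0.453398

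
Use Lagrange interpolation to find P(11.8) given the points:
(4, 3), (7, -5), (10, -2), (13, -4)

Lagrange interpolation formula:
P(x) = Σ yᵢ × Lᵢ(x)
where Lᵢ(x) = Π_{j≠i} (x - xⱼ)/(xᵢ - xⱼ)

L_0(11.8) = (11.8 - 7)/(4 - 7) × (11.8 - 10)/(4 - 10) × (11.8 - 13)/(4 - 13) = 0.064000
L_1(11.8) = (11.8 - 4)/(7 - 4) × (11.8 - 10)/(7 - 10) × (11.8 - 13)/(7 - 13) = -0.312000
L_2(11.8) = (11.8 - 4)/(10 - 4) × (11.8 - 7)/(10 - 7) × (11.8 - 13)/(10 - 13) = 0.832000
L_3(11.8) = (11.8 - 4)/(13 - 4) × (11.8 - 7)/(13 - 7) × (11.8 - 10)/(13 - 10) = 0.416000

P(11.8) = 3×L_0(11.8) + (-5)×L_1(11.8) + (-2)×L_2(11.8) + (-4)×L_3(11.8)
P(11.8) = -1.576000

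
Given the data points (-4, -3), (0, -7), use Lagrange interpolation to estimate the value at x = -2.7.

Lagrange interpolation formula:
P(x) = Σ yᵢ × Lᵢ(x)
where Lᵢ(x) = Π_{j≠i} (x - xⱼ)/(xᵢ - xⱼ)

L_0(-2.7) = (-2.7 - 0)/(-4 - 0) = 0.675000
L_1(-2.7) = (-2.7 - (-4))/(0 - (-4)) = 0.325000

P(-2.7) = (-3)×L_0(-2.7) + (-7)×L_1(-2.7)
P(-2.7) = -4.300000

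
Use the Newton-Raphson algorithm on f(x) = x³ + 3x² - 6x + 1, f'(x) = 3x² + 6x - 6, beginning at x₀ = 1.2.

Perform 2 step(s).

f(x) = x³ + 3x² - 6x + 1
f'(x) = 3x² + 6x - 6
x₀ = 1.2

Newton-Raphson formula: x_{n+1} = x_n - f(x_n)/f'(x_n)

Iteration 1:
  f(1.200000) = -0.152000
  f'(1.200000) = 5.520000
  x_1 = 1.200000 - (-0.152000)/5.520000 = 1.227536
Iteration 2:
  f(1.227536) = 0.005025
  f'(1.227536) = 5.885753
  x_2 = 1.227536 - 0.005025/5.885753 = 1.226682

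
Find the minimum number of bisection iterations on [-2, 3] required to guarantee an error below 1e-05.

We need (b-a)/2^n ≤ 1e-05
(3 - (-2))/2^n ≤ 1e-05
5/2^n ≤ 1e-05
2^n ≥ 500000
n ≥ log₂(500000) = 18.93
n ≥ 19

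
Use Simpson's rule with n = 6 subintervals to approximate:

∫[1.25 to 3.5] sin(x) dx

f(x) = sin(x)
a = 1.25, b = 3.5, n = 6
h = (b - a)/n = 0.375000

Simpson's rule: (h/3)[f(x₀) + 4f(x₁) + 2f(x₂) + ... + f(xₙ)]

x_0 = 1.2500, f(x_0) = 0.948985, coefficient = 1
x_1 = 1.6250, f(x_1) = 0.998531, coefficient = 4
x_2 = 2.0000, f(x_2) = 0.909297, coefficient = 2
x_3 = 2.3750, f(x_3) = 0.693685, coefficient = 4
x_4 = 2.7500, f(x_4) = 0.381661, coefficient = 2
x_5 = 3.1250, f(x_5) = 0.016592, coefficient = 4
x_6 = 3.5000, f(x_6) = -0.350783, coefficient = 1

I ≈ (0.375000/3) × 10.015351 = 1.251919
Exact value: 1.251779
Error: 0.000140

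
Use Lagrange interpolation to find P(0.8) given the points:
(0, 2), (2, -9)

Lagrange interpolation formula:
P(x) = Σ yᵢ × Lᵢ(x)
where Lᵢ(x) = Π_{j≠i} (x - xⱼ)/(xᵢ - xⱼ)

L_0(0.8) = (0.8 - 2)/(0 - 2) = 0.600000
L_1(0.8) = (0.8 - 0)/(2 - 0) = 0.400000

P(0.8) = 2×L_0(0.8) + (-9)×L_1(0.8)
P(0.8) = -2.400000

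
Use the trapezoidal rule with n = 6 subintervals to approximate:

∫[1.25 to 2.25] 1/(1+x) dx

f(x) = 1/(1+x)
a = 1.25, b = 2.25, n = 6
h = (b - a)/n = 0.166667

Trapezoidal rule: (h/2)[f(x₀) + 2f(x₁) + 2f(x₂) + ... + f(xₙ)]

x_0 = 1.2500, f(x_0) = 0.444444, coefficient = 1
x_1 = 1.4167, f(x_1) = 0.413793, coefficient = 2
x_2 = 1.5833, f(x_2) = 0.387097, coefficient = 2
x_3 = 1.7500, f(x_3) = 0.363636, coefficient = 2
x_4 = 1.9167, f(x_4) = 0.342857, coefficient = 2
x_5 = 2.0833, f(x_5) = 0.324324, coefficient = 2
x_6 = 2.2500, f(x_6) = 0.307692, coefficient = 1

I ≈ (0.166667/2) × 4.415552 = 0.367963
Exact value: 0.367725
Error: 0.000238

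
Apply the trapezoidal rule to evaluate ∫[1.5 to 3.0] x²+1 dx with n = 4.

f(x) = x²+1
a = 1.5, b = 3.0, n = 4
h = (b - a)/n = 0.375000

Trapezoidal rule: (h/2)[f(x₀) + 2f(x₁) + 2f(x₂) + ... + f(xₙ)]

x_0 = 1.5000, f(x_0) = 3.250000, coefficient = 1
x_1 = 1.8750, f(x_1) = 4.515625, coefficient = 2
x_2 = 2.2500, f(x_2) = 6.062500, coefficient = 2
x_3 = 2.6250, f(x_3) = 7.890625, coefficient = 2
x_4 = 3.0000, f(x_4) = 10.000000, coefficient = 1

I ≈ (0.375000/2) × 50.187500 = 9.410156
Exact value: 9.375000
Error: 0.035156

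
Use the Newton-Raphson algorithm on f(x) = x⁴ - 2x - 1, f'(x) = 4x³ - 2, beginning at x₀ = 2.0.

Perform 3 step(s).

f(x) = x⁴ - 2x - 1
f'(x) = 4x³ - 2
x₀ = 2.0

Newton-Raphson formula: x_{n+1} = x_n - f(x_n)/f'(x_n)

Iteration 1:
  f(2.000000) = 11.000000
  f'(2.000000) = 30.000000
  x_1 = 2.000000 - 11.000000/30.000000 = 1.633333
Iteration 2:
  f(1.633333) = 2.850372
  f'(1.633333) = 15.429481
  x_2 = 1.633333 - 2.850372/15.429481 = 1.448598
Iteration 3:
  f(1.448598) = 0.506238
  f'(1.448598) = 10.159160
  x_3 = 1.448598 - 0.506238/10.159160 = 1.398767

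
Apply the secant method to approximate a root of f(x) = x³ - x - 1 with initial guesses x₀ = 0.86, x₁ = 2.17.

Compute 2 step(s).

f(x) = x³ - x - 1
x₀ = 0.86, x₁ = 2.17

Secant formula: x_{n+1} = x_n - f(x_n)(x_n - x_{n-1})/(f(x_n) - f(x_{n-1}))

Iteration 1:
  f(0.860000) = -1.223944
  f(2.170000) = 7.048313
  x_2 = 2.170000 - 7.048313×(2.170000 - 0.860000)/(7.048313 - (-1.223944))
       = 1.053825
Iteration 2:
  f(2.170000) = 7.048313
  f(1.053825) = -0.883504
  x_3 = 1.053825 - (-0.883504)×(1.053825 - 2.170000)/(-0.883504 - 7.048313)
       = 1.178152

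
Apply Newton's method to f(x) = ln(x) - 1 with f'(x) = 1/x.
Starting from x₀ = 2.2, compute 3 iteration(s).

f(x) = ln(x) - 1
f'(x) = 1/x
x₀ = 2.2

Newton-Raphson formula: x_{n+1} = x_n - f(x_n)/f'(x_n)

Iteration 1:
  f(2.200000) = -0.211543
  f'(2.200000) = 0.454545
  x_1 = 2.200000 - (-0.211543)/0.454545 = 2.665394
Iteration 2:
  f(2.665394) = -0.019648
  f'(2.665394) = 0.375179
  x_2 = 2.665394 - (-0.019648)/0.375179 = 2.717764
Iteration 3:
  f(2.717764) = -0.000191
  f'(2.717764) = 0.367950
  x_3 = 2.717764 - (-0.000191)/0.367950 = 2.718282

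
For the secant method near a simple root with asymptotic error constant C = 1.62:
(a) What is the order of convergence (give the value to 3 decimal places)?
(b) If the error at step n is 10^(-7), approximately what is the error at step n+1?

(a) Secant method has superlinear convergence with order φ = (1+√5)/2 ≈ 1.618.
    This means |e_{n+1}| ≈ C|e_n|^1.618.

(b) With |e_n| = 10^(-7) and C = 1.62:
    |e_{n+1}| ≈ 1.62 × (10^(-7))^1.618 = 1.62 × 10^(-11.33)

(a) ≈ 1.618 (golden ratio); (b) |e_{n+1}| ≈ 7.643e-12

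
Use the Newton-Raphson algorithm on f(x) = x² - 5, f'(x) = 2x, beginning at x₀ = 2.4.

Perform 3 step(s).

f(x) = x² - 5
f'(x) = 2x
x₀ = 2.4

Newton-Raphson formula: x_{n+1} = x_n - f(x_n)/f'(x_n)

Iteration 1:
  f(2.400000) = 0.760000
  f'(2.400000) = 4.800000
  x_1 = 2.400000 - 0.760000/4.800000 = 2.241667
Iteration 2:
  f(2.241667) = 0.025069
  f'(2.241667) = 4.483333
  x_2 = 2.241667 - 0.025069/4.483333 = 2.236075
Iteration 3:
  f(2.236075) = 0.000031
  f'(2.236075) = 4.472150
  x_3 = 2.236075 - 0.000031/4.472150 = 2.236068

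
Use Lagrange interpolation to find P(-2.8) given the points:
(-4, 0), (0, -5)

Lagrange interpolation formula:
P(x) = Σ yᵢ × Lᵢ(x)
where Lᵢ(x) = Π_{j≠i} (x - xⱼ)/(xᵢ - xⱼ)

L_0(-2.8) = (-2.8 - 0)/(-4 - 0) = 0.700000
L_1(-2.8) = (-2.8 - (-4))/(0 - (-4)) = 0.300000

P(-2.8) = 0×L_0(-2.8) + (-5)×L_1(-2.8)
P(-2.8) = -1.500000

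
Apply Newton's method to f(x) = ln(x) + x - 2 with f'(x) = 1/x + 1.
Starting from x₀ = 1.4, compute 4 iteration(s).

f(x) = ln(x) + x - 2
f'(x) = 1/x + 1
x₀ = 1.4

Newton-Raphson formula: x_{n+1} = x_n - f(x_n)/f'(x_n)

Iteration 1:
  f(1.400000) = -0.263528
  f'(1.400000) = 1.714286
  x_1 = 1.400000 - (-0.263528)/1.714286 = 1.553725
Iteration 2:
  f(1.553725) = -0.005621
  f'(1.553725) = 1.643615
  x_2 = 1.553725 - (-0.005621)/1.643615 = 1.557144
Iteration 3:
  f(1.557144) = -0.000002
  f'(1.557144) = 1.642201
  x_3 = 1.557144 - (-0.000002)/1.642201 = 1.557146
Iteration 4:
  f(1.557146) = 0.000000
  f'(1.557146) = 1.642201
  x_4 = 1.557146 - 0.000000/1.642201 = 1.557146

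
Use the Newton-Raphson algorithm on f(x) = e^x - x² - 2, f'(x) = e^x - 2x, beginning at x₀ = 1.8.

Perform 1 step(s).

f(x) = e^x - x² - 2
f'(x) = e^x - 2x
x₀ = 1.8

Newton-Raphson formula: x_{n+1} = x_n - f(x_n)/f'(x_n)

Iteration 1:
  f(1.800000) = 0.809647
  f'(1.800000) = 2.449647
  x_1 = 1.800000 - 0.809647/2.449647 = 1.469484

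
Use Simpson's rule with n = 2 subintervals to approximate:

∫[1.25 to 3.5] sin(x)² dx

f(x) = sin(x)²
a = 1.25, b = 3.5, n = 2
h = (b - a)/n = 1.125000

Simpson's rule: (h/3)[f(x₀) + 4f(x₁) + 2f(x₂) + ... + f(xₙ)]

x_0 = 1.2500, f(x_0) = 0.900572, coefficient = 1
x_1 = 2.3750, f(x_1) = 0.481199, coefficient = 4
x_2 = 3.5000, f(x_2) = 0.123049, coefficient = 1

I ≈ (1.125000/3) × 2.948416 = 1.105656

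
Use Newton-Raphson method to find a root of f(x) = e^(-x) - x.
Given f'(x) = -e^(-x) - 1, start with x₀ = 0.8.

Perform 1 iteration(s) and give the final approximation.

f(x) = e^(-x) - x
f'(x) = -e^(-x) - 1
x₀ = 0.8

Newton-Raphson formula: x_{n+1} = x_n - f(x_n)/f'(x_n)

Iteration 1:
  f(0.800000) = -0.350671
  f'(0.800000) = -1.449329
  x_1 = 0.800000 - (-0.350671)/(-1.449329) = 0.558046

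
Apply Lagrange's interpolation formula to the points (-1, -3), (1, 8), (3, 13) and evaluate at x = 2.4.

Lagrange interpolation formula:
P(x) = Σ yᵢ × Lᵢ(x)
where Lᵢ(x) = Π_{j≠i} (x - xⱼ)/(xᵢ - xⱼ)

L_0(2.4) = (2.4 - 1)/(-1 - 1) × (2.4 - 3)/(-1 - 3) = -0.105000
L_1(2.4) = (2.4 - (-1))/(1 - (-1)) × (2.4 - 3)/(1 - 3) = 0.510000
L_2(2.4) = (2.4 - (-1))/(3 - (-1)) × (2.4 - 1)/(3 - 1) = 0.595000

P(2.4) = (-3)×L_0(2.4) + 8×L_1(2.4) + 13×L_2(2.4)
P(2.4) = 12.130000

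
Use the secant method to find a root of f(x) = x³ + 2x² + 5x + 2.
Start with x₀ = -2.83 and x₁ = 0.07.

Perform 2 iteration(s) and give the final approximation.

f(x) = x³ + 2x² + 5x + 2
x₀ = -2.83, x₁ = 0.07

Secant formula: x_{n+1} = x_n - f(x_n)(x_n - x_{n-1})/(f(x_n) - f(x_{n-1}))

Iteration 1:
  f(-2.830000) = -18.797387
  f(0.070000) = 2.360143
  x_2 = 0.070000 - 2.360143×(0.070000 - (-2.830000))/(2.360143 - (-18.797387))
       = -0.253498
Iteration 2:
  f(0.070000) = 2.360143
  f(-0.253498) = 0.844743
  x_3 = -0.253498 - 0.844743×(-0.253498 - 0.070000)/(0.844743 - 2.360143)
       = -0.433828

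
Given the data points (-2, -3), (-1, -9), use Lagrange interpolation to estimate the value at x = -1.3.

Lagrange interpolation formula:
P(x) = Σ yᵢ × Lᵢ(x)
where Lᵢ(x) = Π_{j≠i} (x - xⱼ)/(xᵢ - xⱼ)

L_0(-1.3) = (-1.3 - (-1))/(-2 - (-1)) = 0.300000
L_1(-1.3) = (-1.3 - (-2))/(-1 - (-2)) = 0.700000

P(-1.3) = (-3)×L_0(-1.3) + (-9)×L_1(-1.3)
P(-1.3) = -7.200000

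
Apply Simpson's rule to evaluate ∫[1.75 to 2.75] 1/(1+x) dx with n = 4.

f(x) = 1/(1+x)
a = 1.75, b = 2.75, n = 4
h = (b - a)/n = 0.250000

Simpson's rule: (h/3)[f(x₀) + 4f(x₁) + 2f(x₂) + ... + f(xₙ)]

x_0 = 1.7500, f(x_0) = 0.363636, coefficient = 1
x_1 = 2.0000, f(x_1) = 0.333333, coefficient = 4
x_2 = 2.2500, f(x_2) = 0.307692, coefficient = 2
x_3 = 2.5000, f(x_3) = 0.285714, coefficient = 4
x_4 = 2.7500, f(x_4) = 0.266667, coefficient = 1

I ≈ (0.250000/3) × 3.721878 = 0.310157
Exact value: 0.310155
Error: 0.000002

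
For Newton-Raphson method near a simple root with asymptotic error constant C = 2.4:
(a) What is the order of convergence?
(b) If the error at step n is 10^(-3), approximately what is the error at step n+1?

(a) Newton-Raphson has quadratic (order 2) convergence near simple roots.
    This means |e_{n+1}| ≈ C|e_n|².

(b) With |e_n| = 10^(-3) and C = 2.4:
    |e_{n+1}| ≈ 2.4 × (10^(-3))² = 2.4 × 10^(-6)

(a) 2 (quadratic); (b) |e_{n+1}| ≈ 2.400e-06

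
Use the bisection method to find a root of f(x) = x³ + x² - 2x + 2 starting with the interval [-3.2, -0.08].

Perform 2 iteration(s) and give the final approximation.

f(x) = x³ + x² - 2x + 2
Initial interval: [-3.2, -0.08]

Iteration 1:
  c_1 = (-3.200000 + (-0.080000))/2 = -1.640000
  f(c_1) = f(-1.640000) = 3.558656
  f(a) × f(c) < 0, new interval: [-3.200000, -1.640000]
Iteration 2:
  c_2 = (-3.200000 + (-1.640000))/2 = -2.420000
  f(c_2) = f(-2.420000) = -1.476088
  f(a) × f(c) ≥ 0, new interval: [-2.420000, -1.640000]

After 2 iteration(s), the approximation is c_2 = -2.420000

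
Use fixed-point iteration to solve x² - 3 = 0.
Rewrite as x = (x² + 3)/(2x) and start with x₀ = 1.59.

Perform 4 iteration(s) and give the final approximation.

Equation: x² - 3 = 0
Fixed-point form: x = (x² + 3)/(2x)
x₀ = 1.59

x_1 = g(1.590000) = 1.738396
x_2 = g(1.738396) = 1.732062
x_3 = g(1.732062) = 1.732051
x_4 = g(1.732051) = 1.732051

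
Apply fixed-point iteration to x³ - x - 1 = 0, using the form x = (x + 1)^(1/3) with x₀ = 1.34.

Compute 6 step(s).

Equation: x³ - x - 1 = 0
Fixed-point form: x = (x + 1)^(1/3)
x₀ = 1.34

x_1 = g(1.340000) = 1.327614
x_2 = g(1.327614) = 1.325268
x_3 = g(1.325268) = 1.324822
x_4 = g(1.324822) = 1.324738
x_5 = g(1.324738) = 1.324722
x_6 = g(1.324722) = 1.324719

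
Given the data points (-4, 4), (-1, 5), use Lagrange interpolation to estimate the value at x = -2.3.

Lagrange interpolation formula:
P(x) = Σ yᵢ × Lᵢ(x)
where Lᵢ(x) = Π_{j≠i} (x - xⱼ)/(xᵢ - xⱼ)

L_0(-2.3) = (-2.3 - (-1))/(-4 - (-1)) = 0.433333
L_1(-2.3) = (-2.3 - (-4))/(-1 - (-4)) = 0.566667

P(-2.3) = 4×L_0(-2.3) + 5×L_1(-2.3)
P(-2.3) = 4.566667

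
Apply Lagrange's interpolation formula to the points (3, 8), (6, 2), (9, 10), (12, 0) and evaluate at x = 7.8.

Lagrange interpolation formula:
P(x) = Σ yᵢ × Lᵢ(x)
where Lᵢ(x) = Π_{j≠i} (x - xⱼ)/(xᵢ - xⱼ)

L_0(7.8) = (7.8 - 6)/(3 - 6) × (7.8 - 9)/(3 - 9) × (7.8 - 12)/(3 - 12) = -0.056000
L_1(7.8) = (7.8 - 3)/(6 - 3) × (7.8 - 9)/(6 - 9) × (7.8 - 12)/(6 - 12) = 0.448000
L_2(7.8) = (7.8 - 3)/(9 - 3) × (7.8 - 6)/(9 - 6) × (7.8 - 12)/(9 - 12) = 0.672000
L_3(7.8) = (7.8 - 3)/(12 - 3) × (7.8 - 6)/(12 - 6) × (7.8 - 9)/(12 - 9) = -0.064000

P(7.8) = 8×L_0(7.8) + 2×L_1(7.8) + 10×L_2(7.8) + 0×L_3(7.8)
P(7.8) = 7.168000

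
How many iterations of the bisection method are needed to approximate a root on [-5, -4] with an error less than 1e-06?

We need (b-a)/2^n ≤ 1e-06
(-4 - (-5))/2^n ≤ 1e-06
1/2^n ≤ 1e-06
2^n ≥ 1000000
n ≥ log₂(1000000) = 19.93
n ≥ 20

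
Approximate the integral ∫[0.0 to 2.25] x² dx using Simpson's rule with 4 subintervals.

f(x) = x²
a = 0.0, b = 2.25, n = 4
h = (b - a)/n = 0.562500

Simpson's rule: (h/3)[f(x₀) + 4f(x₁) + 2f(x₂) + ... + f(xₙ)]

x_0 = 0.0000, f(x_0) = 0.000000, coefficient = 1
x_1 = 0.5625, f(x_1) = 0.316406, coefficient = 4
x_2 = 1.1250, f(x_2) = 1.265625, coefficient = 2
x_3 = 1.6875, f(x_3) = 2.847656, coefficient = 4
x_4 = 2.2500, f(x_4) = 5.062500, coefficient = 1

I ≈ (0.562500/3) × 20.250000 = 3.796875
Exact value: 3.796875
Error: 0.000000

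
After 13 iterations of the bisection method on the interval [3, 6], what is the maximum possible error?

Bisection error bound: |error| ≤ (b-a)/2^n
|error| ≤ (6 - 3)/2^13 = 3/2^13
|error| ≤ 0.0003662109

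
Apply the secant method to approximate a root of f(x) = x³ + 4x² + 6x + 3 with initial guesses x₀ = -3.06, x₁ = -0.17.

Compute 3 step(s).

f(x) = x³ + 4x² + 6x + 3
x₀ = -3.06, x₁ = -0.17

Secant formula: x_{n+1} = x_n - f(x_n)(x_n - x_{n-1})/(f(x_n) - f(x_{n-1}))

Iteration 1:
  f(-3.060000) = -6.558216
  f(-0.170000) = 2.090687
  x_2 = -0.170000 - 2.090687×(-0.170000 - (-3.060000))/(2.090687 - (-6.558216))
       = -0.868596
Iteration 2:
  f(-0.170000) = 2.090687
  f(-0.868596) = 0.150941
  x_3 = -0.868596 - 0.150941×(-0.868596 - (-0.170000))/(0.150941 - 2.090687)
       = -0.922956
Iteration 3:
  f(-0.868596) = 0.150941
  f(-0.922956) = 0.083437
  x_4 = -0.922956 - 0.083437×(-0.922956 - (-0.868596))/(0.083437 - 0.150941)
       = -0.990148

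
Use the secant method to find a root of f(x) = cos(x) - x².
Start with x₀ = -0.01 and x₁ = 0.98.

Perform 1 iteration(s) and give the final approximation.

f(x) = cos(x) - x²
x₀ = -0.01, x₁ = 0.98

Secant formula: x_{n+1} = x_n - f(x_n)(x_n - x_{n-1})/(f(x_n) - f(x_{n-1}))

Iteration 1:
  f(-0.010000) = 0.999850
  f(0.980000) = -0.403377
  x_2 = 0.980000 - (-0.403377)×(0.980000 - (-0.010000))/(-0.403377 - 0.999850)
       = 0.695411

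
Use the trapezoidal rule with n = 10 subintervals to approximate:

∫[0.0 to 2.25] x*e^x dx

f(x) = x*e^x
a = 0.0, b = 2.25, n = 10
h = (b - a)/n = 0.225000

Trapezoidal rule: (h/2)[f(x₀) + 2f(x₁) + 2f(x₂) + ... + f(xₙ)]

x_0 = 0.0000, f(x_0) = 0.000000, coefficient = 1
x_1 = 0.2250, f(x_1) = 0.281773, coefficient = 2
x_2 = 0.4500, f(x_2) = 0.705740, coefficient = 2
x_3 = 0.6750, f(x_3) = 1.325722, coefficient = 2
x_4 = 0.9000, f(x_4) = 2.213643, coefficient = 2
x_5 = 1.1250, f(x_5) = 3.465244, coefficient = 2
x_6 = 1.3500, f(x_6) = 5.207524, coefficient = 2
x_7 = 1.5750, f(x_7) = 7.608418, coefficient = 2
x_8 = 1.8000, f(x_8) = 10.889365, coefficient = 2
x_9 = 2.0250, f(x_9) = 15.341625, coefficient = 2
x_10 = 2.2500, f(x_10) = 21.347406, coefficient = 1

I ≈ (0.225000/2) × 115.425515 = 12.985370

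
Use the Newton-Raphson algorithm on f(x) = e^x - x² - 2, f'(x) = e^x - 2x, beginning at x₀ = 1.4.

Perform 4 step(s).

f(x) = e^x - x² - 2
f'(x) = e^x - 2x
x₀ = 1.4

Newton-Raphson formula: x_{n+1} = x_n - f(x_n)/f'(x_n)

Iteration 1:
  f(1.400000) = 0.095200
  f'(1.400000) = 1.255200
  x_1 = 1.400000 - 0.095200/1.255200 = 1.324156
Iteration 2:
  f(1.324156) = 0.005622
  f'(1.324156) = 1.110699
  x_2 = 1.324156 - 0.005622/1.110699 = 1.319094
Iteration 3:
  f(1.319094) = 0.000022
  f'(1.319094) = 1.101843
  x_3 = 1.319094 - 0.000022/1.101843 = 1.319074
Iteration 4:
  f(1.319074) = 0.000000
  f'(1.319074) = 1.101808
  x_4 = 1.319074 - 0.000000/1.101808 = 1.319074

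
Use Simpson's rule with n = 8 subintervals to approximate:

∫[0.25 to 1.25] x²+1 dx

f(x) = x²+1
a = 0.25, b = 1.25, n = 8
h = (b - a)/n = 0.125000

Simpson's rule: (h/3)[f(x₀) + 4f(x₁) + 2f(x₂) + ... + f(xₙ)]

x_0 = 0.2500, f(x_0) = 1.062500, coefficient = 1
x_1 = 0.3750, f(x_1) = 1.140625, coefficient = 4
x_2 = 0.5000, f(x_2) = 1.250000, coefficient = 2
x_3 = 0.6250, f(x_3) = 1.390625, coefficient = 4
x_4 = 0.7500, f(x_4) = 1.562500, coefficient = 2
x_5 = 0.8750, f(x_5) = 1.765625, coefficient = 4
x_6 = 1.0000, f(x_6) = 2.000000, coefficient = 2
x_7 = 1.1250, f(x_7) = 2.265625, coefficient = 4
x_8 = 1.2500, f(x_8) = 2.562500, coefficient = 1

I ≈ (0.125000/3) × 39.500000 = 1.645833
Exact value: 1.645833
Error: 0.000000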